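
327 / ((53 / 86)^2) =2418492 / 2809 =860.98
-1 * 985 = -985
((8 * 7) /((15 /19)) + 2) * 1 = 1094 /15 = 72.93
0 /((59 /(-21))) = 0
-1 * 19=-19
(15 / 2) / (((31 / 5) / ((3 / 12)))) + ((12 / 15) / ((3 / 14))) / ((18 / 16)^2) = 979957 / 301320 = 3.25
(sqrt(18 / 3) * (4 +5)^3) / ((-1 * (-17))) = 729 * sqrt(6) / 17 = 105.04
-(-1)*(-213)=-213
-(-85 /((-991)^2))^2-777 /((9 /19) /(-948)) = 1499805927213607971 /964483090561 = 1555036.00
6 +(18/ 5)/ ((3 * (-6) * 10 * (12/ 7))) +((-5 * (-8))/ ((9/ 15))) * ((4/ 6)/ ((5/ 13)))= 121.54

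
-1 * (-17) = 17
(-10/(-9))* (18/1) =20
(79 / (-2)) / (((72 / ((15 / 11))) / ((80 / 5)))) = -11.97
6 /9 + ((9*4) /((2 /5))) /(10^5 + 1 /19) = 3805132 /5700003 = 0.67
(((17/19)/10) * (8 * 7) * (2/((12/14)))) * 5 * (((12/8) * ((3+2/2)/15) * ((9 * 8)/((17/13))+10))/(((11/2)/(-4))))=-3468416/3135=-1106.35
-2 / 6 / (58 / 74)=-37 / 87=-0.43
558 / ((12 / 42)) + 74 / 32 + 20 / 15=93919 / 48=1956.65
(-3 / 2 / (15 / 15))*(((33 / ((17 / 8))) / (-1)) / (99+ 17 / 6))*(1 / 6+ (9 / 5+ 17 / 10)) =8712 / 10387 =0.84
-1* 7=-7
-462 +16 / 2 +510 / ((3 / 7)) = 736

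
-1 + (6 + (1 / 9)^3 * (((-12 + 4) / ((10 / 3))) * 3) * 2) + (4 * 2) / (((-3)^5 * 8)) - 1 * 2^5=-32834 / 1215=-27.02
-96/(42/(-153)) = 2448/7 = 349.71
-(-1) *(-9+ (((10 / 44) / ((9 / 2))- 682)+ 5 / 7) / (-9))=415963 / 6237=66.69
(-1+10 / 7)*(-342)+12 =-942 / 7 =-134.57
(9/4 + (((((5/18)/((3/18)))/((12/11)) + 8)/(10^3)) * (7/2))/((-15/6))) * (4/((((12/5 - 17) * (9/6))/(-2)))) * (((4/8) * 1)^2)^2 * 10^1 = 402599/788400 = 0.51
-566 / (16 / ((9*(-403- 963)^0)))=-2547 / 8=-318.38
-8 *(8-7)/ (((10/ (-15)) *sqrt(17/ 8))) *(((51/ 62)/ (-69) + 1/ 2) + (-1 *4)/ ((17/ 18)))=-1090080 *sqrt(34)/ 206057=-30.85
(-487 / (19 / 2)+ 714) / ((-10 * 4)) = -1574 / 95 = -16.57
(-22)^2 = 484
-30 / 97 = -0.31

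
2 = 2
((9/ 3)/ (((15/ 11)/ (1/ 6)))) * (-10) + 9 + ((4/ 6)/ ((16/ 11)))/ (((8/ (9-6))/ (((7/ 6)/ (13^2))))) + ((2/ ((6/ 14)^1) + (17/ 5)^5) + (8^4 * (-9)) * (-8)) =59902324880497/ 202800000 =295376.36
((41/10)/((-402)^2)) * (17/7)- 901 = -10192363583/11312280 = -901.00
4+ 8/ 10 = 24/ 5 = 4.80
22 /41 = 0.54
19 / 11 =1.73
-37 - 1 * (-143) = 106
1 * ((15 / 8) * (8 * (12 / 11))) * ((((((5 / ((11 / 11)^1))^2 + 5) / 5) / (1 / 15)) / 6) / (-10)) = -270 / 11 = -24.55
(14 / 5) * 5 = 14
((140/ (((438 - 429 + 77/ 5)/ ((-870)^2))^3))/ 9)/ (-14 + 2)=-8782938099140625000/ 226981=-38694596019669.60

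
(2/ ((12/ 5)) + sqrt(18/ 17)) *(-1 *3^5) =-729 *sqrt(34)/ 17 - 405/ 2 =-452.54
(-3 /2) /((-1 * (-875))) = -3 /1750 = -0.00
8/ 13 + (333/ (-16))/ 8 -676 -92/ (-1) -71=-1093225/ 1664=-656.99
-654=-654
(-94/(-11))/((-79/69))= -6486/869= -7.46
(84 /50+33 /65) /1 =711 /325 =2.19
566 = 566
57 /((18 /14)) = 133 /3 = 44.33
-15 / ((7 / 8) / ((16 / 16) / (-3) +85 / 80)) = -25 / 2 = -12.50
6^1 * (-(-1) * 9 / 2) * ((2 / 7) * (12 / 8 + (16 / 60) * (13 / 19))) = 1233 / 95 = 12.98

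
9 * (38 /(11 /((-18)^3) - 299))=-1.14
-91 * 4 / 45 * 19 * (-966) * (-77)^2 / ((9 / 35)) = 3423155142.81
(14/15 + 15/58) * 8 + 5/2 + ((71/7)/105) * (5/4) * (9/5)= 1044689/85260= 12.25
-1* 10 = -10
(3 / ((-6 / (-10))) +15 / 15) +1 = 7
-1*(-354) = 354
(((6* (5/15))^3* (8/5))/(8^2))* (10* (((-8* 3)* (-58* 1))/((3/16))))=14848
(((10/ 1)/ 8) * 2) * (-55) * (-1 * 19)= 5225/ 2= 2612.50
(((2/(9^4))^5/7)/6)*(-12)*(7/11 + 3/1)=-2560/936140240347383517677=-0.00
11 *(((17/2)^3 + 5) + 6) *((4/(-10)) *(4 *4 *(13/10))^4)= -1608877231104/3125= -514840713.95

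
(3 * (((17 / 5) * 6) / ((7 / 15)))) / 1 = 131.14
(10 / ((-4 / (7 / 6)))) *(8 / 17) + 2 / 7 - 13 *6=-28234 / 357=-79.09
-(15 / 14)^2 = -1.15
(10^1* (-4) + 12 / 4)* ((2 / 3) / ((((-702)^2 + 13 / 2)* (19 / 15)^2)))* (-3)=33300 / 355809181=0.00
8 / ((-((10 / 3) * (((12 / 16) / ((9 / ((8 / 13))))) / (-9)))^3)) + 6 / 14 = 8173034139 / 7000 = 1167576.31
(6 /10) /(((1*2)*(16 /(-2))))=-0.04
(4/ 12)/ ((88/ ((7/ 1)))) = 7/ 264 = 0.03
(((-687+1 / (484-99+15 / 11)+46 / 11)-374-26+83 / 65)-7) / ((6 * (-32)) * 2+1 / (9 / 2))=5954034393 / 2099168500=2.84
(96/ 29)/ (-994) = -48/ 14413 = -0.00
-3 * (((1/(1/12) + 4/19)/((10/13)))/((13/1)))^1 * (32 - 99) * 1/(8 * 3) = 1943/190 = 10.23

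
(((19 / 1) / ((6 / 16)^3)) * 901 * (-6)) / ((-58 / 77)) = 674899456 / 261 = 2585821.67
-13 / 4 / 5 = -13 / 20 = -0.65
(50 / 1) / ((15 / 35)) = 350 / 3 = 116.67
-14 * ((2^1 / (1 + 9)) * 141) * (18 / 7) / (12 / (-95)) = 8037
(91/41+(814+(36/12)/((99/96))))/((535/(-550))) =-842.09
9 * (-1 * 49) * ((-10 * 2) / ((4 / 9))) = 19845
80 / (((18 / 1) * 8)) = 5 / 9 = 0.56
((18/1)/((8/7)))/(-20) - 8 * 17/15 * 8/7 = -18731/1680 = -11.15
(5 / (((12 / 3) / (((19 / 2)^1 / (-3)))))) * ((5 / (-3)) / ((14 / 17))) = 8075 / 1008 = 8.01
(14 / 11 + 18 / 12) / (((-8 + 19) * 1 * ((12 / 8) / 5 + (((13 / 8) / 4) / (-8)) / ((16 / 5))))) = 0.89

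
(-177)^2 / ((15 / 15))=31329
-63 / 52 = -1.21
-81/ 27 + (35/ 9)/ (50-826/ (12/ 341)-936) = -1315411/ 438447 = -3.00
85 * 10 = 850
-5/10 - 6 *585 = -3510.50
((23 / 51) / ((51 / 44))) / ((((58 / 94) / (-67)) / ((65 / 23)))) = -119.40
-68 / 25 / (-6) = 34 / 75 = 0.45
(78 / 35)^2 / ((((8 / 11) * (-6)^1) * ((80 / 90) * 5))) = -50193 / 196000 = -0.26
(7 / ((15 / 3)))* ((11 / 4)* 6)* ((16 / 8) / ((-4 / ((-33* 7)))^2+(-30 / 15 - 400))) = -12326391 / 107255530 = -0.11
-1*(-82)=82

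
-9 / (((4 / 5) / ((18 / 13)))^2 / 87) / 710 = -317115 / 95992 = -3.30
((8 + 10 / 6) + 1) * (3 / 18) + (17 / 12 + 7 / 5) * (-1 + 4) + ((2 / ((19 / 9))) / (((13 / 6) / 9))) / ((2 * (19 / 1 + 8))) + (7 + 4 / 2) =858107 / 44460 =19.30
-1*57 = -57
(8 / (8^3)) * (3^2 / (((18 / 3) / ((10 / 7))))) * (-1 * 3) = -45 / 448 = -0.10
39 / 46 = 0.85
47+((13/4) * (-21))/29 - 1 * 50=-621/116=-5.35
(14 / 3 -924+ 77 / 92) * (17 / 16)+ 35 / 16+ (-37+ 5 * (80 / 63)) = -1004.37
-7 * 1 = -7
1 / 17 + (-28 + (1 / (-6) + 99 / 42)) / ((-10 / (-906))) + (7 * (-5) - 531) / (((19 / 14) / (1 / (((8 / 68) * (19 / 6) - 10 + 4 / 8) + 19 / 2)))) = -742705499 / 214795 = -3457.74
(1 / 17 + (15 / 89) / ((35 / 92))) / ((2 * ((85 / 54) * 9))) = 3189 / 180047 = 0.02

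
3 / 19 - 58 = -1099 / 19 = -57.84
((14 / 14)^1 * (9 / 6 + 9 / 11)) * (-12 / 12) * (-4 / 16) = 51 / 88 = 0.58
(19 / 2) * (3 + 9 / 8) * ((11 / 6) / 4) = 17.96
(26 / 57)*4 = 104 / 57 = 1.82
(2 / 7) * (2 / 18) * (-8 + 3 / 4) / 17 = -29 / 2142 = -0.01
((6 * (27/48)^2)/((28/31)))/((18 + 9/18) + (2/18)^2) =610173/5374208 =0.11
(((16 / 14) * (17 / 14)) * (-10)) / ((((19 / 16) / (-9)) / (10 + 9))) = 97920 / 49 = 1998.37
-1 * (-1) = 1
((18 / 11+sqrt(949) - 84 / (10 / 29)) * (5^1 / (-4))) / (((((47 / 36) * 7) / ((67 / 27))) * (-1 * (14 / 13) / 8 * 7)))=-15455024 / 177331+17420 * sqrt(949) / 48363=-76.06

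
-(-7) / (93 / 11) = 0.83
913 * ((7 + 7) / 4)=6391 / 2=3195.50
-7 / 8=-0.88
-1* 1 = -1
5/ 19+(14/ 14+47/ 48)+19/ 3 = 2607/ 304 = 8.58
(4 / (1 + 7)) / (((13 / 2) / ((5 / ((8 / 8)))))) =0.38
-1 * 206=-206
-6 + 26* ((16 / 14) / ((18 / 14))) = 154 / 9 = 17.11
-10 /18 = -5 /9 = -0.56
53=53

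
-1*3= -3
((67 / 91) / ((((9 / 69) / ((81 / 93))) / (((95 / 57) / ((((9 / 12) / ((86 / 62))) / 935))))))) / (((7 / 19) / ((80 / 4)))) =470864878000 / 612157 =769189.73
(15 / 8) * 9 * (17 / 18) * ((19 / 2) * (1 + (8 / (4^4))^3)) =158765805 / 1048576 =151.41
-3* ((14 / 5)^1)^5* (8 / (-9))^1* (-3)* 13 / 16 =-3495856 / 3125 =-1118.67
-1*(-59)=59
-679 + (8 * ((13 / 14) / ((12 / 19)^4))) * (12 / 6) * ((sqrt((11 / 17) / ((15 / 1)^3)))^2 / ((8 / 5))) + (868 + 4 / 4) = 316486283903 / 1665619200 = 190.01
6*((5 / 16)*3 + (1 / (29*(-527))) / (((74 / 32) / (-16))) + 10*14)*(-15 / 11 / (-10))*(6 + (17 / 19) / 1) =1503391475979 / 1890935024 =795.05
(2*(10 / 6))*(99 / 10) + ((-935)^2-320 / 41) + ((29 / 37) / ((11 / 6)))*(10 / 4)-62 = 14587596247 / 16687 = 874189.26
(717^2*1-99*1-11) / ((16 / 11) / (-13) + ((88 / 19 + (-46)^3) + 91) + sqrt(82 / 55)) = -1844767978738245275 / 349014501143411007-344930792921*sqrt(4510) / 349014501143411007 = -5.29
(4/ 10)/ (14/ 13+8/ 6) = 39/ 235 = 0.17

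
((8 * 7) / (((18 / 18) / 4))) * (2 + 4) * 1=1344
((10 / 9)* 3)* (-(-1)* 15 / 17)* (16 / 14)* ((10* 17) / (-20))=-200 / 7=-28.57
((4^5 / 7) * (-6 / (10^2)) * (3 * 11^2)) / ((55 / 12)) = -608256 / 875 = -695.15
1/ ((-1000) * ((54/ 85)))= -17/ 10800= -0.00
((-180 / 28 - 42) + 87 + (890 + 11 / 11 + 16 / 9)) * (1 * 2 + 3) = 293375 / 63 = 4656.75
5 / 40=1 / 8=0.12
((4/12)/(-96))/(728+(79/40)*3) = -5/1056852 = -0.00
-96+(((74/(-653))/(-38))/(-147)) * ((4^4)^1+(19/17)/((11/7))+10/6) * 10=-98277766124/1023168069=-96.05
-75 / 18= -25 / 6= -4.17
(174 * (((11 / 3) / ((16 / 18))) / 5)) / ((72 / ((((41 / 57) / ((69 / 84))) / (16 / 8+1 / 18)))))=274659 / 323380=0.85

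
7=7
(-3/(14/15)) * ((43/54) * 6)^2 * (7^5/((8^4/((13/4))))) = -288564185/294912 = -978.48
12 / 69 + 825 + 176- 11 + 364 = 31146 / 23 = 1354.17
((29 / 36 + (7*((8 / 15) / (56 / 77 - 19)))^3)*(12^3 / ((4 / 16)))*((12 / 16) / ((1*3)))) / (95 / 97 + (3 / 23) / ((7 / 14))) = 3118993553363536 / 2808712870875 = 1110.47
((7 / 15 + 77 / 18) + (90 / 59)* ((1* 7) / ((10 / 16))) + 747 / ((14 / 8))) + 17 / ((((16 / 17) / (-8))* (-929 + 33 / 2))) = 6089498341 / 13567050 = 448.84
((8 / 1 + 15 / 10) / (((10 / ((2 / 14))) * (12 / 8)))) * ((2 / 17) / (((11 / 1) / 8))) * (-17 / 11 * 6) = -304 / 4235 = -0.07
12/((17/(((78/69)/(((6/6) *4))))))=78/391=0.20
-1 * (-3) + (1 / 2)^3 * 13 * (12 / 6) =25 / 4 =6.25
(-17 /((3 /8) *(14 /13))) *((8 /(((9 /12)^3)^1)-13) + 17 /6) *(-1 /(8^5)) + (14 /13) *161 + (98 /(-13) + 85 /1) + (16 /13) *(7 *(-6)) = 24052470467 /120766464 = 199.17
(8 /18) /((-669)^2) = 4 /4028049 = 0.00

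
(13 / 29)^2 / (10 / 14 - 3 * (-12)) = 1183 / 216137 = 0.01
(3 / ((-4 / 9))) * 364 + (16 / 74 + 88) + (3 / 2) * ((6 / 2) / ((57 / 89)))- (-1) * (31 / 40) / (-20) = -1328274193 / 562400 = -2361.80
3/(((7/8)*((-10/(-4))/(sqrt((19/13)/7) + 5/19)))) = 48/133 + 48*sqrt(1729)/3185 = 0.99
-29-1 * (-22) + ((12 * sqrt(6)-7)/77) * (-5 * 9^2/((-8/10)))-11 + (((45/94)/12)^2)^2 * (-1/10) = 129.23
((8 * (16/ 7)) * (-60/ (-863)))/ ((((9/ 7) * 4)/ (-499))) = -319360/ 2589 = -123.35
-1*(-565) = 565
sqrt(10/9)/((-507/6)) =-0.01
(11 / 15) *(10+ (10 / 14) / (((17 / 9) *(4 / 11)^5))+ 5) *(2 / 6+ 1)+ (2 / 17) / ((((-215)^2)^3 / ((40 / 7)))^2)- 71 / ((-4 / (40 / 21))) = 26619643842442994971844495439551429 / 249647793405897946065247500000000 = 106.63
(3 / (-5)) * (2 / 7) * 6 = -36 / 35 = -1.03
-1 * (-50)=50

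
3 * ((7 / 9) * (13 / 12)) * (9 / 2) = 91 / 8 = 11.38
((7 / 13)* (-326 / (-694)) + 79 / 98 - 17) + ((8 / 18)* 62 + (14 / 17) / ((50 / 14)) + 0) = 20029627321 / 1690948350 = 11.85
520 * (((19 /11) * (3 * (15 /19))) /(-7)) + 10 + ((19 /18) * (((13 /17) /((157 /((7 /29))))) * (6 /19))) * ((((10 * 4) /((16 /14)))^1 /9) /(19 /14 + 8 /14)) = -293.90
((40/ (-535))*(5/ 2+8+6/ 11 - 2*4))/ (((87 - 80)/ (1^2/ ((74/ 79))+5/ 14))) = -98892/ 2133901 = -0.05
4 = 4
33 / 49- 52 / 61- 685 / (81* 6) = -2307475 / 1452654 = -1.59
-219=-219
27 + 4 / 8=55 / 2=27.50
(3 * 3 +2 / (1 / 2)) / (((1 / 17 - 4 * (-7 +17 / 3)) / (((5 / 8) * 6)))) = 1989 / 220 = 9.04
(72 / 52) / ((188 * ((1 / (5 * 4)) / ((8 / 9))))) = 80 / 611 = 0.13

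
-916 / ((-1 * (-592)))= -229 / 148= -1.55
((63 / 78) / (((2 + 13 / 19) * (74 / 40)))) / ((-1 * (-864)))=665 / 3532464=0.00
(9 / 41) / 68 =9 / 2788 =0.00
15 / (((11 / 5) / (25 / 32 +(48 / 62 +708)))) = 4799175 / 992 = 4837.88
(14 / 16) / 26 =7 / 208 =0.03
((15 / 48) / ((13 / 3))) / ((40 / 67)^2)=0.20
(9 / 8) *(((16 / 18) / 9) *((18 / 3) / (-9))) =-2 / 27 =-0.07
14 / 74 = 7 / 37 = 0.19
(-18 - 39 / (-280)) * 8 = -142.89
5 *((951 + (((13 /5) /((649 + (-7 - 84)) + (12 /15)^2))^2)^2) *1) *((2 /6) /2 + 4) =19812.50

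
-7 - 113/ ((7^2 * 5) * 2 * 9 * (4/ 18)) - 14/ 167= -1178211/ 163660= -7.20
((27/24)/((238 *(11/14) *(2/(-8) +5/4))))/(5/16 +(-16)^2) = 6/255629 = 0.00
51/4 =12.75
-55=-55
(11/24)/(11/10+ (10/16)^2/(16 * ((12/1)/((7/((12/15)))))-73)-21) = -786280/34151973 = -0.02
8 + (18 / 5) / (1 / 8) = 184 / 5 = 36.80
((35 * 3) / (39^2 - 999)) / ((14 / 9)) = 15 / 116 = 0.13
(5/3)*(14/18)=35/27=1.30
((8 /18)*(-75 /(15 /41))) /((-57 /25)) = 39.96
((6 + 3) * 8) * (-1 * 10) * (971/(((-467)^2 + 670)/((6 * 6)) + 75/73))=-1837287360/15972107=-115.03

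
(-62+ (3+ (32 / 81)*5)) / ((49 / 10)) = -46190 / 3969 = -11.64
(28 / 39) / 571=28 / 22269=0.00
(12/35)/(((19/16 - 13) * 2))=-32/2205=-0.01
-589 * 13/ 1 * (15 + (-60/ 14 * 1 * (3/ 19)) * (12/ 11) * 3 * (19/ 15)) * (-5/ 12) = 11983205/ 308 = 38906.51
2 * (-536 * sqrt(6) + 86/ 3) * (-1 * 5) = -860/ 3 + 5360 * sqrt(6) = 12842.60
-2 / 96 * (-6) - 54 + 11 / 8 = -105 / 2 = -52.50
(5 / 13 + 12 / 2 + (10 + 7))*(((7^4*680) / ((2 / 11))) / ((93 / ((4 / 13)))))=10919363840 / 15717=694748.61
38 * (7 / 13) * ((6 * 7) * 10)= 8593.85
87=87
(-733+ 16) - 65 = -782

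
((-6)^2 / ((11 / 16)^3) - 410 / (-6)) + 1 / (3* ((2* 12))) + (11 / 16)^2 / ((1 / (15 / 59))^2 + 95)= 13654568453011 / 76224006144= 179.14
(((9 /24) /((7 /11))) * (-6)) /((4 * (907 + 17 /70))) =-165 /169352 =-0.00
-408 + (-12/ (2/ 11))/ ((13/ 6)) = -5700/ 13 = -438.46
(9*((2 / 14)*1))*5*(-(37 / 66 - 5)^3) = 562.45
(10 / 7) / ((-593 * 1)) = -10 / 4151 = -0.00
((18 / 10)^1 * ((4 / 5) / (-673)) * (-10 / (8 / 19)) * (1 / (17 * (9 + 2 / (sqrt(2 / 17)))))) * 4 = 6156 / 2688635 - 684 * sqrt(34) / 2688635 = 0.00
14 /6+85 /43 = 556 /129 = 4.31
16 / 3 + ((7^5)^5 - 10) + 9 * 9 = 4023205858991894702650 / 3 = 1341068619663964900883.33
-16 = -16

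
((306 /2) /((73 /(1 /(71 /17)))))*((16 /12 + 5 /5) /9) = 2023 /15549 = 0.13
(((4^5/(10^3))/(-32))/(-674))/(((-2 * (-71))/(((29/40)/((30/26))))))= 377/1794525000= 0.00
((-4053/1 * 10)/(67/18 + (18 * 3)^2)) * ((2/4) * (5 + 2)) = -510678/10511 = -48.59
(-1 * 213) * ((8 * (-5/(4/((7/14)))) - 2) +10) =-639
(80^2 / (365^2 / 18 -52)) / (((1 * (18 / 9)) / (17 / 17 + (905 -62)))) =48614400 / 132289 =367.49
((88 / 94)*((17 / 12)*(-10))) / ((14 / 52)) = -48620 / 987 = -49.26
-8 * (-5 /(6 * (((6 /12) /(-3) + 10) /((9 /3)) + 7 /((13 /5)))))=1560 /1397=1.12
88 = 88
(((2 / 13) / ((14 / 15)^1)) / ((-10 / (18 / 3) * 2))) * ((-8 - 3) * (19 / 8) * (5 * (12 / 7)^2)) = 84645 / 4459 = 18.98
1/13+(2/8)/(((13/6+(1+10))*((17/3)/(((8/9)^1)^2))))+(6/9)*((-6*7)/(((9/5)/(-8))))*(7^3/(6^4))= 420203333/12727611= 33.02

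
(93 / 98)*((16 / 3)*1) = 248 / 49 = 5.06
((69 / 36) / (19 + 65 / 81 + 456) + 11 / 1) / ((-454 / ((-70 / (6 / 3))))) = 11874667 / 13997728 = 0.85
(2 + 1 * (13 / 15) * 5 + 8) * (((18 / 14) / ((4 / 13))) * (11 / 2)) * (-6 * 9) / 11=-45279 / 28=-1617.11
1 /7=0.14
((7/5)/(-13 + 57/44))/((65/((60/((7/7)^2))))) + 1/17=-29357/569075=-0.05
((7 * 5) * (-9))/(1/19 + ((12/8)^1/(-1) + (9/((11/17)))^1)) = -131670/5209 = -25.28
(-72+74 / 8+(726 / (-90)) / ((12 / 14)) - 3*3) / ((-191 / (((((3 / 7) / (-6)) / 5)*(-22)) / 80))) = 22957 / 13752000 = 0.00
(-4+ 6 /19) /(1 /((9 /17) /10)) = -63 /323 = -0.20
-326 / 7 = -46.57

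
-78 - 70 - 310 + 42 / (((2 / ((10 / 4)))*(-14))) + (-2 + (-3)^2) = -1819 / 4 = -454.75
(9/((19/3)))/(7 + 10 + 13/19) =9/112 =0.08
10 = 10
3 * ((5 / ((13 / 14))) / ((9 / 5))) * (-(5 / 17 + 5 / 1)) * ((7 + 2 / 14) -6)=-54.30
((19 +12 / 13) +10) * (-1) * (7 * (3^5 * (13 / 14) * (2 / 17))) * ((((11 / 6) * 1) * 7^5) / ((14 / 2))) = -832184199 / 34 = -24476005.85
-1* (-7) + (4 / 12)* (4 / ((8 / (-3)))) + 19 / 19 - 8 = -1 / 2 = -0.50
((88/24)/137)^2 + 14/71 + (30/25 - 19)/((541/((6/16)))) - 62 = -16043132856877/259536981240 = -61.81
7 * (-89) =-623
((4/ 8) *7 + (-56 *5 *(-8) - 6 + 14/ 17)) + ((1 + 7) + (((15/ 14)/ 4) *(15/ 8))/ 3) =17109275/ 7616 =2246.49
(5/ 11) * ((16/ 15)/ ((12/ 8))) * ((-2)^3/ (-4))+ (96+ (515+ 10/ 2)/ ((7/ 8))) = 478816/ 693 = 690.93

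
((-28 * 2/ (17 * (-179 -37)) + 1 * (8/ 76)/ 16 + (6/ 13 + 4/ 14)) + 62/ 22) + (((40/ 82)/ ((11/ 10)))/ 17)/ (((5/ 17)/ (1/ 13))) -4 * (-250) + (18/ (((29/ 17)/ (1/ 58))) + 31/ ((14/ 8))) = 351403764590525/ 344010868344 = 1021.49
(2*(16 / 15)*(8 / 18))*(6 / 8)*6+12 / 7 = 628 / 105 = 5.98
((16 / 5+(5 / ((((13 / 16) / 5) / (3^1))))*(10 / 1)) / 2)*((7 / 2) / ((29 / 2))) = 210728 / 1885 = 111.79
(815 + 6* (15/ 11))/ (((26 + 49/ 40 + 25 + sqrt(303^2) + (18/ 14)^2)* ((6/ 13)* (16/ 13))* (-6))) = -374922275/ 553988952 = -0.68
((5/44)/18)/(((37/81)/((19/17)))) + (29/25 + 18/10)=4117423/1383800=2.98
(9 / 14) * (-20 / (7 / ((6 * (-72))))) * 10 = 388800 / 49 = 7934.69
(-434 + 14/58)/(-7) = 1797/29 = 61.97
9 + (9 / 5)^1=54 / 5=10.80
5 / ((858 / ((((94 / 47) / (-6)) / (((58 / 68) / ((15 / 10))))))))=-85 / 24882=-0.00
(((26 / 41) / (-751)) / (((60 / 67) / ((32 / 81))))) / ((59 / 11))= -153296 / 2207252835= -0.00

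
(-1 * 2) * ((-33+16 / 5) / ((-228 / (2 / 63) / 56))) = -1192 / 2565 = -0.46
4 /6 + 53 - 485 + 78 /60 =-12901 /30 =-430.03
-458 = -458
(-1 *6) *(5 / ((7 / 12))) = -360 / 7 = -51.43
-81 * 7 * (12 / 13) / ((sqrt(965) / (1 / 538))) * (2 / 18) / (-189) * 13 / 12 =sqrt(965) / 1557510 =0.00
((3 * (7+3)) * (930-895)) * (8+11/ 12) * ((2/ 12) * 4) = 18725/ 3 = 6241.67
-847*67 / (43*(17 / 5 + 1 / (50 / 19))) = -405350 / 1161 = -349.14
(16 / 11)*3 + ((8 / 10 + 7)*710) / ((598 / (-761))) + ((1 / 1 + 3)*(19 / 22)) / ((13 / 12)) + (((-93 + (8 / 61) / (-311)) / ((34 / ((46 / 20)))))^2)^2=-373083482568428768212190872871 / 68162380968334120193440000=-5473.45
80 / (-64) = -5 / 4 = -1.25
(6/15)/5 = 2/25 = 0.08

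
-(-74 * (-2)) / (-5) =148 / 5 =29.60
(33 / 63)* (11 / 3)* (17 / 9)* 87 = 59653 / 189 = 315.62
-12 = -12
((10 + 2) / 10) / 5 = 6 / 25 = 0.24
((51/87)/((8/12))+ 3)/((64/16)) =225/232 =0.97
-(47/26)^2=-2209/676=-3.27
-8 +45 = 37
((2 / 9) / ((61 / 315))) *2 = 140 / 61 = 2.30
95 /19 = 5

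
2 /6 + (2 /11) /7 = 83 /231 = 0.36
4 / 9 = 0.44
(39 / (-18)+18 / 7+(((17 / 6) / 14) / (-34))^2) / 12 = 11425 / 338688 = 0.03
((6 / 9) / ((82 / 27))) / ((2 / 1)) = 9 / 82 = 0.11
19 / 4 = 4.75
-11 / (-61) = 11 / 61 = 0.18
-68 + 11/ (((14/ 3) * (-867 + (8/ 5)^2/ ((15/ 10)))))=-61784419/ 908558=-68.00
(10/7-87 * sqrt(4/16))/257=-589/3598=-0.16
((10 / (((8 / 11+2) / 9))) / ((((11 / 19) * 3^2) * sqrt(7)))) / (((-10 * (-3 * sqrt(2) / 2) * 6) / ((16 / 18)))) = 0.02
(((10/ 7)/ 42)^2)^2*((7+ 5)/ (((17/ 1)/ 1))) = 2500/ 2646043659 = 0.00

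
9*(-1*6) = -54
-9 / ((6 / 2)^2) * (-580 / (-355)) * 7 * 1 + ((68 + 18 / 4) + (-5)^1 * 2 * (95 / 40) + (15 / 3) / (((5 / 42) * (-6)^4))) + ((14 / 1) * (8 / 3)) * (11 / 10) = 6012667 / 76680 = 78.41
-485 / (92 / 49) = -23765 / 92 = -258.32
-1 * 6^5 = -7776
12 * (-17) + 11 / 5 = -1009 / 5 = -201.80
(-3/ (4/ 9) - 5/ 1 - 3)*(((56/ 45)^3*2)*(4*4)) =-82890752/ 91125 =-909.64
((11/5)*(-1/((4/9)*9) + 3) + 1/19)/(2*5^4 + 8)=0.00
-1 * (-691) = 691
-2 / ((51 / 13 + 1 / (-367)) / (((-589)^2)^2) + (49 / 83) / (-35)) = 476594128961743130 / 4019468549746517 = 118.57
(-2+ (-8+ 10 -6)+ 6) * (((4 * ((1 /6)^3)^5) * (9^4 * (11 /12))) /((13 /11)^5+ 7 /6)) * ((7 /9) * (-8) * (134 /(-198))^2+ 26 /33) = 0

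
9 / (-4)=-2.25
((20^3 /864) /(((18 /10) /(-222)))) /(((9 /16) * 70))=-148000 /5103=-29.00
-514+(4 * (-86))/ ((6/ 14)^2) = -21482/ 9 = -2386.89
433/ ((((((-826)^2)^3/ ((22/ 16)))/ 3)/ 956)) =3415071/ 635199693098241152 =0.00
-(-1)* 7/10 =7/10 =0.70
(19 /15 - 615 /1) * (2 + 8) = -18412 /3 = -6137.33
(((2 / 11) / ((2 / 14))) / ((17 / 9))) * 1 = 126 / 187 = 0.67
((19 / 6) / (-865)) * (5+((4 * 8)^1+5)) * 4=-532 / 865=-0.62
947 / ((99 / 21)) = 6629 / 33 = 200.88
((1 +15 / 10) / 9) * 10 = 25 / 9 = 2.78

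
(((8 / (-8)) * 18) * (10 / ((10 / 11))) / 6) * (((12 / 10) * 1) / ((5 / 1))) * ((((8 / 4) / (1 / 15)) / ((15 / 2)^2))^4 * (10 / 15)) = -180224 / 421875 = -0.43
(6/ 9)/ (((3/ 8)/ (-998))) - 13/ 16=-255605/ 144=-1775.03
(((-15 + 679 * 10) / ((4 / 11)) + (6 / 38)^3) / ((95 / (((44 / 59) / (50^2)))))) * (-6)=-0.35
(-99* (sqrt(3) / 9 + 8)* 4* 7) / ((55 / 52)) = -104832 / 5 -1456* sqrt(3) / 5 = -21470.77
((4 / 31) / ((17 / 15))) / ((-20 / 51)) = -9 / 31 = -0.29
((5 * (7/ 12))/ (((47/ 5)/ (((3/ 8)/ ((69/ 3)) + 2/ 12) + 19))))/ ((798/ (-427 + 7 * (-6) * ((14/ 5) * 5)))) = -268695875/ 35491392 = -7.57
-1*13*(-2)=26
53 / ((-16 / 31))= -1643 / 16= -102.69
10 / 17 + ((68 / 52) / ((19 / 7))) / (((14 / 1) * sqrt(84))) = 17 * sqrt(21) / 20748 + 10 / 17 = 0.59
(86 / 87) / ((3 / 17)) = 1462 / 261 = 5.60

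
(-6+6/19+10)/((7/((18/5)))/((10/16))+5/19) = 738/577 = 1.28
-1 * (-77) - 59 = 18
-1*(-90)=90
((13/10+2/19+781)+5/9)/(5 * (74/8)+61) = 2677726/366795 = 7.30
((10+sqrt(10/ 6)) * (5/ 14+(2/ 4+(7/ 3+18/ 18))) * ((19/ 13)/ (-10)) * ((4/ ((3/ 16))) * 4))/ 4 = -107008/ 819 - 53504 * sqrt(15)/ 12285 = -147.52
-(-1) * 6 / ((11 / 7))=42 / 11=3.82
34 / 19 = 1.79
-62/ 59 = -1.05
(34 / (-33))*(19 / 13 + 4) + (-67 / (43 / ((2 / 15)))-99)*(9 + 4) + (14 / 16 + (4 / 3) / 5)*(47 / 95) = -30253690983 / 23366200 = -1294.76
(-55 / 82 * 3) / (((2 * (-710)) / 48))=198 / 2911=0.07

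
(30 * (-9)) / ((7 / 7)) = -270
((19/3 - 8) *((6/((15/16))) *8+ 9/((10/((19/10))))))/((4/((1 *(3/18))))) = -5291/1440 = -3.67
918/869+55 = 48713/869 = 56.06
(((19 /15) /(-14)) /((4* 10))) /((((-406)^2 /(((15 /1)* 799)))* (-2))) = 15181 /184616320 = 0.00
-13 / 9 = -1.44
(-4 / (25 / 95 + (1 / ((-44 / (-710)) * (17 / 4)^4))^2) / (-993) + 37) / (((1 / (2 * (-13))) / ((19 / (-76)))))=2035342427579361433 / 8459494759787130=240.60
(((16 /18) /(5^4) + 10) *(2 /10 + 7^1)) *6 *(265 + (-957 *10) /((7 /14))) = -203878992 /25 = -8155159.68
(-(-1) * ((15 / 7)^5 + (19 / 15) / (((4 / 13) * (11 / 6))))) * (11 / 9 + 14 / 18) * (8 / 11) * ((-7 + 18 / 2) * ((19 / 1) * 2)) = 53311008032 / 10168235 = 5242.90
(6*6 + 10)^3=97336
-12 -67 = -79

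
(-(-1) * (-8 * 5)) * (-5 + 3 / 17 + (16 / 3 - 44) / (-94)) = 176.49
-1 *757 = -757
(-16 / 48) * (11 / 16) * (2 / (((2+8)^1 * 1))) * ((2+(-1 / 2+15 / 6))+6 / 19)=-451 / 2280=-0.20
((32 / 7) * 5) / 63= 160 / 441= 0.36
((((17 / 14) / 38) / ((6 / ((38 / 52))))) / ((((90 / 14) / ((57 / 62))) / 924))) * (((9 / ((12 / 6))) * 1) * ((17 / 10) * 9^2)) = 102742101 / 322400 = 318.68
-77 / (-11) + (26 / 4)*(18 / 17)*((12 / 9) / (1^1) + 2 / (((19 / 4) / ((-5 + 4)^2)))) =6161 / 323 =19.07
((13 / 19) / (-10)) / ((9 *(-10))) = 13 / 17100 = 0.00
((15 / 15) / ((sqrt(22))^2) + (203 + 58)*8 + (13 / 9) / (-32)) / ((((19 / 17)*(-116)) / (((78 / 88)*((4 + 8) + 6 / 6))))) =-19004277305 / 102406656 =-185.58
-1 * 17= -17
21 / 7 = 3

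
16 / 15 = 1.07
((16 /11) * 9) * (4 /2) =288 /11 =26.18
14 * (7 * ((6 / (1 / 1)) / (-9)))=-65.33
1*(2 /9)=2 /9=0.22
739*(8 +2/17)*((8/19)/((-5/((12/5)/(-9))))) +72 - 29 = 1435033/8075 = 177.71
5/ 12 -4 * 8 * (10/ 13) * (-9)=34625/ 156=221.96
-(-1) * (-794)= -794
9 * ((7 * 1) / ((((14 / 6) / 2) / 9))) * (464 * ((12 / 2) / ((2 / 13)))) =8794656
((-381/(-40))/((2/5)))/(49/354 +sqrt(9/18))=-3304413/482056 +11936349 * sqrt(2)/482056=28.16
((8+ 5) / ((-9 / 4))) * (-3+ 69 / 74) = 442 / 37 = 11.95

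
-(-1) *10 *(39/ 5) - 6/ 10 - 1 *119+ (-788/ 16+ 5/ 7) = -12619/ 140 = -90.14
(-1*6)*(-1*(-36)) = -216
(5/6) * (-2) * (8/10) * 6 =-8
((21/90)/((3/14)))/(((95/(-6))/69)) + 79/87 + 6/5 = -108983/41325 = -2.64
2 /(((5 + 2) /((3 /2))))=3 /7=0.43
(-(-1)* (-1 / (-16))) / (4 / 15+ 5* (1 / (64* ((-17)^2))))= 17340 / 74059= 0.23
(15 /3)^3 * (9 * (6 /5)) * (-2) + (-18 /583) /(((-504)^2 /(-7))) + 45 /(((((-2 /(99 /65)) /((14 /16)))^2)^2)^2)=-27126149231178995493886003225439 /10053234530467058810880000000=-2698.25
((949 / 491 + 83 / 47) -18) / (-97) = 330030 / 2238469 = 0.15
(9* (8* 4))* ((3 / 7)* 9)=7776 / 7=1110.86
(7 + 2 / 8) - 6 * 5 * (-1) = 149 / 4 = 37.25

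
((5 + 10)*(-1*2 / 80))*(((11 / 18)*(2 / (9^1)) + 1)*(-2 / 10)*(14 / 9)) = 161 / 1215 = 0.13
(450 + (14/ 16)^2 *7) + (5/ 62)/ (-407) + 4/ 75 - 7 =27156579077/ 60561600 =448.41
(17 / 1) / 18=17 / 18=0.94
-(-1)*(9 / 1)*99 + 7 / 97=86434 / 97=891.07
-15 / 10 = -1.50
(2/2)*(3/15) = 1/5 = 0.20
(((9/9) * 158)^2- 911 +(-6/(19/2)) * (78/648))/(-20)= -411305/342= -1202.65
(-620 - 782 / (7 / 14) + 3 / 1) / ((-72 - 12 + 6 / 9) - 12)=6543 / 286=22.88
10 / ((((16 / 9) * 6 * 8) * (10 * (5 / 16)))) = 0.04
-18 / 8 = -9 / 4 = -2.25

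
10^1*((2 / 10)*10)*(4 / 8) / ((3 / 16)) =160 / 3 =53.33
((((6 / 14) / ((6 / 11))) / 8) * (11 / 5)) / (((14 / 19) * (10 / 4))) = 2299 / 19600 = 0.12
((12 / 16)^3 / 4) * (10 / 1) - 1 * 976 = -124793 / 128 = -974.95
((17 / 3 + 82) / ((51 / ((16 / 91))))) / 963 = 4208 / 13407849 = 0.00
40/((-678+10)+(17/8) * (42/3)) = -160/2553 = -0.06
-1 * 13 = -13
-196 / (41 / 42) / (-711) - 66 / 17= -594674 / 165189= -3.60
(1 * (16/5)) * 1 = 16/5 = 3.20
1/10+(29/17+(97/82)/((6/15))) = 66399/13940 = 4.76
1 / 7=0.14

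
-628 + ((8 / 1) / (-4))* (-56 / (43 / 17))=-25100 / 43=-583.72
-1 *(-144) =144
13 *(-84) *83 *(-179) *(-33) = -535386852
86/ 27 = 3.19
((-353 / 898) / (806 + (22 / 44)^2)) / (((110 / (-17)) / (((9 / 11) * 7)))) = 126021 / 292018375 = 0.00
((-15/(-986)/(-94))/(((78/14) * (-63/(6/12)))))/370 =1/1604916144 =0.00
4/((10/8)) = 16/5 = 3.20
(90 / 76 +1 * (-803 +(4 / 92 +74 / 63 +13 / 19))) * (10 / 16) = -220224185 / 440496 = -499.95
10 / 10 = 1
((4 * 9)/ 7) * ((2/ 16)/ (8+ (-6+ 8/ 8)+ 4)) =9/ 98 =0.09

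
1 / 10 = 0.10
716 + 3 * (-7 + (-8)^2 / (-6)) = 663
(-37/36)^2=1369/1296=1.06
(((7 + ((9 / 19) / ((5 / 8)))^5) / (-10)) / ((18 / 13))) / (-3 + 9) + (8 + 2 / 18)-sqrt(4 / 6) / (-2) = sqrt(6) / 6 + 67053915542659 / 8356834125000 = 8.43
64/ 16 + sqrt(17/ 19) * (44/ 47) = 44 * sqrt(323)/ 893 + 4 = 4.89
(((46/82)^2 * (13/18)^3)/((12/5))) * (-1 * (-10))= 29055325/58821552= 0.49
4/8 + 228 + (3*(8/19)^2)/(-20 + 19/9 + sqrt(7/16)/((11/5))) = 1182233465623/5174561726-3421440*sqrt(7)/18110966041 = 228.47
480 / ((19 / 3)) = 1440 / 19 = 75.79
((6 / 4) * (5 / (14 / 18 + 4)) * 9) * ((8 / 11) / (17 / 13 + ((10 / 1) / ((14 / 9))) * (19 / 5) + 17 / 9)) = 796068 / 2140325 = 0.37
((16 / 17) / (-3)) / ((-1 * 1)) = 16 / 51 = 0.31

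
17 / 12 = 1.42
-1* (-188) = 188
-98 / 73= -1.34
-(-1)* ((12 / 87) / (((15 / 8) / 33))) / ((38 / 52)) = 9152 / 2755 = 3.32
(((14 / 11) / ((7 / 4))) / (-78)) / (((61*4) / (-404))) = 404 / 26169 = 0.02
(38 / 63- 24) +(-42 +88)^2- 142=122888 / 63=1950.60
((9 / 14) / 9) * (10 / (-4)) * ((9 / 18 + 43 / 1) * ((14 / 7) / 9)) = -145 / 84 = -1.73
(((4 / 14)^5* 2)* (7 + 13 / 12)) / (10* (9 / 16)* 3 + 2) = 12416 / 7613571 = 0.00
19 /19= 1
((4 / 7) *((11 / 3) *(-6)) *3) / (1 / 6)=-226.29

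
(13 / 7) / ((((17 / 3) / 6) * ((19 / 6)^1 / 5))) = 7020 / 2261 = 3.10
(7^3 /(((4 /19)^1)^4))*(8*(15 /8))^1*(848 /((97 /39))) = 1385926693515 /1552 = 892994003.55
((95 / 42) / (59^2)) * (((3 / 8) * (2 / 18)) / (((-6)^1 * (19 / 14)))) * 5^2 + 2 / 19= 3005209 / 28572048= 0.11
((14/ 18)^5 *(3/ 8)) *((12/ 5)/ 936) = 0.00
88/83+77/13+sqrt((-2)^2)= 9693/1079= 8.98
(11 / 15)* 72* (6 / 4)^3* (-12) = -10692 / 5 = -2138.40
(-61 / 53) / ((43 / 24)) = -1464 / 2279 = -0.64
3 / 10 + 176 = 1763 / 10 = 176.30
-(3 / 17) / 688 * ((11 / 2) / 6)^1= -11 / 46784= -0.00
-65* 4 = -260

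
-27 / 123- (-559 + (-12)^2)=17006 / 41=414.78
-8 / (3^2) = -8 / 9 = -0.89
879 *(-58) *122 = -6219804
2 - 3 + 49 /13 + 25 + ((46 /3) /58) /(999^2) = 31344217706 /1128739131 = 27.77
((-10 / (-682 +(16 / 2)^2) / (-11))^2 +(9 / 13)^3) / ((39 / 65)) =42111692270 / 76147147791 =0.55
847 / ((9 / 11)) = 1035.22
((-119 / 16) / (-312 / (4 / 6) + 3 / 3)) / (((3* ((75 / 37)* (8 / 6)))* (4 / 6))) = 4403 / 1494400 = 0.00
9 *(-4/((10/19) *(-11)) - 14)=-6588/55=-119.78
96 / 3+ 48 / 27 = 304 / 9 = 33.78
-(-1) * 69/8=69/8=8.62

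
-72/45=-8/5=-1.60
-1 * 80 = -80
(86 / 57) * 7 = 602 / 57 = 10.56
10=10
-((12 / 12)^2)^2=-1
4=4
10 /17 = 0.59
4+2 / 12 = 25 / 6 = 4.17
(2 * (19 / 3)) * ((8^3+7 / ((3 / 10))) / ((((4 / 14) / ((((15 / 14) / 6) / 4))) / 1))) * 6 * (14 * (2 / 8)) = 533995 / 24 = 22249.79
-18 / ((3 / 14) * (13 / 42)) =-3528 / 13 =-271.38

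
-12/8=-3/2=-1.50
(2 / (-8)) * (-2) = 1 / 2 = 0.50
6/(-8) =-3/4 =-0.75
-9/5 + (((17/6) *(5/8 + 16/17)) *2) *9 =3123/40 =78.08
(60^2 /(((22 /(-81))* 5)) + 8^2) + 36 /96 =-227615 /88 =-2586.53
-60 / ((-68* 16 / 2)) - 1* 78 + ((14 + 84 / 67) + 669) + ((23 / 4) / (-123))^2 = 167181771293 / 275710896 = 606.37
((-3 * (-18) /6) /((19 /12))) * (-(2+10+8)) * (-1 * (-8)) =-17280 /19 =-909.47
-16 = -16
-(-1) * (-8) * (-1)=8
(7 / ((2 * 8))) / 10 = 7 / 160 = 0.04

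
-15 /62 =-0.24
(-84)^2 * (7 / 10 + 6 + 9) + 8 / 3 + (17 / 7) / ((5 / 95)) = 11636941 / 105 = 110828.01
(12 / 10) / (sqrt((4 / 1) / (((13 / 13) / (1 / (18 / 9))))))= 0.85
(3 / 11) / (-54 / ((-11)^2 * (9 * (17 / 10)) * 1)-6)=-187 / 4134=-0.05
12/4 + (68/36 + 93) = 881/9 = 97.89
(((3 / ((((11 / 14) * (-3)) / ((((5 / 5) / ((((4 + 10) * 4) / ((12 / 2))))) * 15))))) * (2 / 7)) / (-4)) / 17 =0.01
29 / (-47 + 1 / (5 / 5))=-29 / 46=-0.63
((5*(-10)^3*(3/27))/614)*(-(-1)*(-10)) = 9.05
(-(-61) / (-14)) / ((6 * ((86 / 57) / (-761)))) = 881999 / 2408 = 366.28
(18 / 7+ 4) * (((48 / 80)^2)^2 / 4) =1863 / 8750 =0.21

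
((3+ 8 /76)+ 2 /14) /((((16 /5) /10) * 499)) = 0.02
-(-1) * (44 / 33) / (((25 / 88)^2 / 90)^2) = 25906839552 / 15625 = 1658037.73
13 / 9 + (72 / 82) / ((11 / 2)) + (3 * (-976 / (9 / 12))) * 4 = -63378833 / 4059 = -15614.40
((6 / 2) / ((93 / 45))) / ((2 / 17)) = 765 / 62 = 12.34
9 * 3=27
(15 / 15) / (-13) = -1 / 13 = -0.08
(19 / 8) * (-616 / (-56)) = 209 / 8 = 26.12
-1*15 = -15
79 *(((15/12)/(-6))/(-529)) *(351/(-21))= -15405/29624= -0.52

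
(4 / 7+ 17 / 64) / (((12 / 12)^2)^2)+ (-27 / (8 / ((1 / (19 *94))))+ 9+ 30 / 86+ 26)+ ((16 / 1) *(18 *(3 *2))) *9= 268159663501 / 17202752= 15588.18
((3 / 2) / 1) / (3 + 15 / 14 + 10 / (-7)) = 21 / 37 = 0.57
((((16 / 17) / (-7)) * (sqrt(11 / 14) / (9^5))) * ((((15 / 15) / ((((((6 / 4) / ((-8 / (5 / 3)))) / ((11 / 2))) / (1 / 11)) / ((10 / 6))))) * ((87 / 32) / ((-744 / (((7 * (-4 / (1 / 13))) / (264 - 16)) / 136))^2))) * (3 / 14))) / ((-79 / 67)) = -0.00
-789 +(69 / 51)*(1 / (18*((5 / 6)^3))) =-1676349 / 2125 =-788.87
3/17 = 0.18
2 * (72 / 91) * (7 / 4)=36 / 13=2.77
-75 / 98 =-0.77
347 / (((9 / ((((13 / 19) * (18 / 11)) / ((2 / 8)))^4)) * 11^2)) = 29593093091328 / 230871601081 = 128.18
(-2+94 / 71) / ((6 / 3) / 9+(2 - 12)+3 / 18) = 864 / 12283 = 0.07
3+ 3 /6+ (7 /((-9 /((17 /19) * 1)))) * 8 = -707 /342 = -2.07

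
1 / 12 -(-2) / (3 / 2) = 17 / 12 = 1.42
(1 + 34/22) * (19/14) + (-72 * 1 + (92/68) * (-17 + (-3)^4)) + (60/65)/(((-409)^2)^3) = 205318592585364238586/11379542624025818671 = 18.04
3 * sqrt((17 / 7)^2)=51 / 7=7.29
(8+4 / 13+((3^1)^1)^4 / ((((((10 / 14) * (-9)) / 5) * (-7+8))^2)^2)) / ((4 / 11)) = 439571 / 4212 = 104.36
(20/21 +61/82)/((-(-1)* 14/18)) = 8763/4018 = 2.18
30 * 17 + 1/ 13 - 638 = -127.92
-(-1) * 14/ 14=1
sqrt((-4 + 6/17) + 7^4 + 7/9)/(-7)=-sqrt(6237538)/357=-7.00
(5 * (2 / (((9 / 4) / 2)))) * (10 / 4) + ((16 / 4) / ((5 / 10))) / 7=1472 / 63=23.37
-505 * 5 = -2525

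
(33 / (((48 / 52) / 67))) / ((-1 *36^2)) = -9581 / 5184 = -1.85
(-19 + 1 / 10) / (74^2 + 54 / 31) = -5859 / 1698100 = -0.00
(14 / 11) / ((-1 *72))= -7 / 396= -0.02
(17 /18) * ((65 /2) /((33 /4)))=1105 /297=3.72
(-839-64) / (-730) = 903 / 730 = 1.24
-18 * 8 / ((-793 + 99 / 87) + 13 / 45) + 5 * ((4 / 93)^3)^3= 0.18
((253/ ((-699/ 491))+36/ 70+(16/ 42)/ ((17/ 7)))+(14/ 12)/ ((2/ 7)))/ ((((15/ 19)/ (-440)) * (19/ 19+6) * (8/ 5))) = 60137887601/ 6987204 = 8606.86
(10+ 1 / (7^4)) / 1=24011 / 2401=10.00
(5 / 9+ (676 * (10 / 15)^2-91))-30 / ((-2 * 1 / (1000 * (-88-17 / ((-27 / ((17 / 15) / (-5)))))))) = -35692130 / 27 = -1321930.74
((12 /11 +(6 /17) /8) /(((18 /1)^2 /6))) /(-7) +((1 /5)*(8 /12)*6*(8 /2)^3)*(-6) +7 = -141467663 /471240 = -300.20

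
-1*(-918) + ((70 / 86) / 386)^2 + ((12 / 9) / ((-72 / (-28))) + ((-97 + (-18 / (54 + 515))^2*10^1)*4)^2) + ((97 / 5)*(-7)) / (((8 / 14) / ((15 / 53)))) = 3127471693918641312795611579 / 20661898519175125983102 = 151364.20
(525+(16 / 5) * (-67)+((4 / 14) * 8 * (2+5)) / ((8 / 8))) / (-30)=-1633 / 150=-10.89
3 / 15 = 1 / 5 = 0.20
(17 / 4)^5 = 1419857 / 1024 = 1386.58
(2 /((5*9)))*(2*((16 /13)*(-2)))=-128 /585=-0.22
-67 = -67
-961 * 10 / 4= -4805 / 2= -2402.50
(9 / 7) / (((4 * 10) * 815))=9 / 228200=0.00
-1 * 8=-8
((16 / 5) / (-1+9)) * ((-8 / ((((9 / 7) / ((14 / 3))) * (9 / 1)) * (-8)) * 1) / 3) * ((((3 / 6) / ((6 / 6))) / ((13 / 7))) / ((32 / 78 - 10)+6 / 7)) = -0.00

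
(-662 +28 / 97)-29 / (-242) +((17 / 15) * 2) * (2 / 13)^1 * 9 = -1004674239 / 1525810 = -658.45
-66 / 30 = -11 / 5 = -2.20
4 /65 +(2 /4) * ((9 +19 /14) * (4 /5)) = 4.20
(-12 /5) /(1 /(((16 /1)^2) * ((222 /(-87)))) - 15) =0.16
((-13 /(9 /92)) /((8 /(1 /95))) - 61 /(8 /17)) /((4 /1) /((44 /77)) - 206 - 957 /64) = 0.61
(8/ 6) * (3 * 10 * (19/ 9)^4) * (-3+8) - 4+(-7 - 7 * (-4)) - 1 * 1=3988.60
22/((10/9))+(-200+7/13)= -11678/65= -179.66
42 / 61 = 0.69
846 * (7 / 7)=846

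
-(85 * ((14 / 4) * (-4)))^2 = -1416100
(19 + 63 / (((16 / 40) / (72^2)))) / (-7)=-816499 / 7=-116642.71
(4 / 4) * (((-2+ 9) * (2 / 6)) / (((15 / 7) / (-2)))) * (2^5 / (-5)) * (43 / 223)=134848 / 50175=2.69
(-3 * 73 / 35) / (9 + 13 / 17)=-3723 / 5810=-0.64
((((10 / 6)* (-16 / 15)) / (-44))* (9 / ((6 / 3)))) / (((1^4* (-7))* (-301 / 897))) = 1794 / 23177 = 0.08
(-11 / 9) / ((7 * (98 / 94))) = -517 / 3087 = -0.17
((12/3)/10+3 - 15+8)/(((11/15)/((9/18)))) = -27/11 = -2.45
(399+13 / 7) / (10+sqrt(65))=5612 / 49 - 2806* sqrt(65) / 245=22.19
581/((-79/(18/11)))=-10458/869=-12.03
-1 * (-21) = 21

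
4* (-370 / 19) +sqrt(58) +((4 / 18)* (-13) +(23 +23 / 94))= -49.92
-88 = -88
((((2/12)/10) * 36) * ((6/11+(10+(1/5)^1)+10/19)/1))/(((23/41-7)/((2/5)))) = -482939/1149500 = -0.42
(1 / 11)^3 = 1 / 1331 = 0.00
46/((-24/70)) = -805/6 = -134.17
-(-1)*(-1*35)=-35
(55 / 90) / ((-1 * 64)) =-11 / 1152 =-0.01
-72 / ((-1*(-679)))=-72 / 679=-0.11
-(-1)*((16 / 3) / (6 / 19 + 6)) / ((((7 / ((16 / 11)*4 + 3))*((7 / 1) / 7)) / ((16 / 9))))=58976 / 31185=1.89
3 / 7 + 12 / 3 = 31 / 7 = 4.43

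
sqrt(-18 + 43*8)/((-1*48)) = -sqrt(326)/48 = -0.38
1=1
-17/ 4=-4.25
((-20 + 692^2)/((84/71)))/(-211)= -8499481/4431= -1918.19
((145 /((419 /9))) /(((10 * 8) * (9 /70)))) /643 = 1015 /2155336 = 0.00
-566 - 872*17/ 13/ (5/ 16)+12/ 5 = -273818/ 65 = -4212.58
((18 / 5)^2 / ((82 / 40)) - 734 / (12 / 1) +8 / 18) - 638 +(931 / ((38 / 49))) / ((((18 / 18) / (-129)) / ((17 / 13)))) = -4873932263 / 23985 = -203207.52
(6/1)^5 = 7776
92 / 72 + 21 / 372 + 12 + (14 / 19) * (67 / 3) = 631675 / 21204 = 29.79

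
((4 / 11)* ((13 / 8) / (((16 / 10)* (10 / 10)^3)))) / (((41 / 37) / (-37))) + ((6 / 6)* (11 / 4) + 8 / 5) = -287977 / 36080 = -7.98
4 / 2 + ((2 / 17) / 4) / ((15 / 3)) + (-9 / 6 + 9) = 808 / 85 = 9.51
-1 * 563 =-563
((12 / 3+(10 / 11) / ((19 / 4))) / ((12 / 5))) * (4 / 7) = 1460 / 1463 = 1.00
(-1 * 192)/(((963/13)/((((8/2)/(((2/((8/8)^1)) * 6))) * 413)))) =-343616/963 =-356.82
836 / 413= 2.02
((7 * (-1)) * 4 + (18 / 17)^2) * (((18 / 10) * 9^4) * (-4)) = 1834770528 / 1445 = 1269737.39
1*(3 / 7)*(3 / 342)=1 / 266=0.00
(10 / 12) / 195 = 1 / 234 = 0.00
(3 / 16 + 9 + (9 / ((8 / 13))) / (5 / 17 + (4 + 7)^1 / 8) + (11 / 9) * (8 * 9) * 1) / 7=384809 / 25424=15.14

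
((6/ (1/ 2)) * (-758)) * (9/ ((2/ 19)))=-777708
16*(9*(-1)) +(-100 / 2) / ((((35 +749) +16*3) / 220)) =-16351 / 104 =-157.22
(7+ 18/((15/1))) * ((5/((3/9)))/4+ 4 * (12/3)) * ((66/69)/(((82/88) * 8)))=9559/460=20.78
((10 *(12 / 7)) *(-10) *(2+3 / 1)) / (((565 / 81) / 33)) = -3207600 / 791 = -4055.12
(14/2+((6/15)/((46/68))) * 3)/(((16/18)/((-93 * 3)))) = -2533599/920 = -2753.91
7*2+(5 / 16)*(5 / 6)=1369 / 96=14.26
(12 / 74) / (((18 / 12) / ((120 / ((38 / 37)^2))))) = 4440 / 361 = 12.30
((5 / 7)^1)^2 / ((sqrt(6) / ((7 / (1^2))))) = 25 * sqrt(6) / 42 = 1.46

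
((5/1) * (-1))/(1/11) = -55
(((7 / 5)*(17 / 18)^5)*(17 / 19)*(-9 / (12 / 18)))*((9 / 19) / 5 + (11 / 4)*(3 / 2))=-180621428827 / 3368563200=-53.62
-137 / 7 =-19.57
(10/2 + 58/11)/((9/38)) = 4294/99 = 43.37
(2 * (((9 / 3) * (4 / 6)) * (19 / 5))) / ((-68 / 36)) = -684 / 85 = -8.05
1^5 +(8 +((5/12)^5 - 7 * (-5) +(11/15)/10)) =274249517/6220800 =44.09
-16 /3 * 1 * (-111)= 592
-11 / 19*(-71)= 781 / 19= 41.11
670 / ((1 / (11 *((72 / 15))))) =35376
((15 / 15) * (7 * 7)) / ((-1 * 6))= -49 / 6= -8.17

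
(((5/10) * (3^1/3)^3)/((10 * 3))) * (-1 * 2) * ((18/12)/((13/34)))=-17/130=-0.13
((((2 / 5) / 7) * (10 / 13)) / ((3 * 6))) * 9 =2 / 91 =0.02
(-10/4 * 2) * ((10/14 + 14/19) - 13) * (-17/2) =-65280/133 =-490.83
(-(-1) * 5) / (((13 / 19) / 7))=51.15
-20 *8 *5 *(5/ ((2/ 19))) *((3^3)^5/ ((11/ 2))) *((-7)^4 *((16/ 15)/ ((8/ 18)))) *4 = -2285089006893381.82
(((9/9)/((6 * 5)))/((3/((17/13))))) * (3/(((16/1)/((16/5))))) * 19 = 323/1950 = 0.17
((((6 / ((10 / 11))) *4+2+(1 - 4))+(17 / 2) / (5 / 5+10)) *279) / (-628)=-803241 / 69080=-11.63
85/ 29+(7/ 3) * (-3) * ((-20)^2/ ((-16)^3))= 26835/ 7424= 3.61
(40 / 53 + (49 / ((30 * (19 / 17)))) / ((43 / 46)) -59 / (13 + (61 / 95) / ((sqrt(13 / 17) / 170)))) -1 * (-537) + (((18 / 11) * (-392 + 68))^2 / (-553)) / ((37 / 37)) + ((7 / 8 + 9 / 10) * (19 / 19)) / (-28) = 623679628117689116363 / 20119166480536384800 -2324954 * sqrt(221) / 72331975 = 30.52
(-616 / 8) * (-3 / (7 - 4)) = 77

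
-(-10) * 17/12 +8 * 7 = 421/6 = 70.17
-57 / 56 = -1.02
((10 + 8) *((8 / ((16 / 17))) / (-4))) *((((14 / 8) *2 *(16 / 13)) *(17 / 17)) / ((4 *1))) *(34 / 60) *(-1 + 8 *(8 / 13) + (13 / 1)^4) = -563421684 / 845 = -666771.22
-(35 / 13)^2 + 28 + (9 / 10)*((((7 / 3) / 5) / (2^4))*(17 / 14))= 5619819 / 270400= 20.78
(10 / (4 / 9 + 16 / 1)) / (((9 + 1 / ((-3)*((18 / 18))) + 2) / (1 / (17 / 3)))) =0.01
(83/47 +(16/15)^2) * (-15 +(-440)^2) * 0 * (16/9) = 0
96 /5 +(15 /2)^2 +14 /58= 75.69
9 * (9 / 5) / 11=81 / 55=1.47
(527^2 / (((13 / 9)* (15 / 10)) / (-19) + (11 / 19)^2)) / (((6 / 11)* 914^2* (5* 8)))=1102861859 / 16006187360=0.07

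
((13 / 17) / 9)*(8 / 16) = 13 / 306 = 0.04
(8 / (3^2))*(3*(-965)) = -7720 / 3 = -2573.33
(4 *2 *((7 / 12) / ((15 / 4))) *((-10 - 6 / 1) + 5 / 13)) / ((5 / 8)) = -90944 / 2925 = -31.09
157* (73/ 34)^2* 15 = 12549795/ 1156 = 10856.22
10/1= 10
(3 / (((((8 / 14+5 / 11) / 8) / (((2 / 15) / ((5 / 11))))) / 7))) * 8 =758912 / 1975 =384.26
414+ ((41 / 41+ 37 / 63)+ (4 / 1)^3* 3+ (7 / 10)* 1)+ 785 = 877771 / 630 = 1393.29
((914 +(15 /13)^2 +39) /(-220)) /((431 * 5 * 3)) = -7331 /10925850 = -0.00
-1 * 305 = -305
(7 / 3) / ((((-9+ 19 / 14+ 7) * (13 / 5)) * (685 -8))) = -490 / 237627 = -0.00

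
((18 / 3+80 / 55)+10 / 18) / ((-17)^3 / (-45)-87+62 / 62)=3965 / 11473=0.35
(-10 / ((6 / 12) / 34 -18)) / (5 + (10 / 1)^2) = 136 / 25683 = 0.01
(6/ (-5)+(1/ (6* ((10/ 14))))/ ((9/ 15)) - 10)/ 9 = -973/ 810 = -1.20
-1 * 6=-6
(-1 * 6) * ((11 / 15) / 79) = -22 / 395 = -0.06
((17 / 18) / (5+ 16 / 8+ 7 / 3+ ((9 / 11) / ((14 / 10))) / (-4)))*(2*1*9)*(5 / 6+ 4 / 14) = 17578 / 8489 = 2.07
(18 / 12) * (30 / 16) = 45 / 16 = 2.81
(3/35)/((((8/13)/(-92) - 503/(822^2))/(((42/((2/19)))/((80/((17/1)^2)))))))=-2496024162801/150176500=-16620.60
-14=-14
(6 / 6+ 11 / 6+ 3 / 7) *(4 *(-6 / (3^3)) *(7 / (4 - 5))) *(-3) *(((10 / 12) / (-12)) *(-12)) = -1370 / 27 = -50.74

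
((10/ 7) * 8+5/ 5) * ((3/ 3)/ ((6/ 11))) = 319/ 14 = 22.79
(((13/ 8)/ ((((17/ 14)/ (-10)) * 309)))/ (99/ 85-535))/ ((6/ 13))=29575/ 168254208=0.00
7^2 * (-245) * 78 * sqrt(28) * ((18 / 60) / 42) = -13377 * sqrt(7) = -35392.22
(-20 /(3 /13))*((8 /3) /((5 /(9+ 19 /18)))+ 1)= -551.46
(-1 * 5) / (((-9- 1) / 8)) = 4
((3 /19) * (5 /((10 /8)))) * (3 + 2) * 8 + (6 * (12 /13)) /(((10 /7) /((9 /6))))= 38382 /1235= 31.08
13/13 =1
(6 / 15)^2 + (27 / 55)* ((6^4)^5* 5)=2467906947042508844 / 275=8974207080154577.61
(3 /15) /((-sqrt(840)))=-sqrt(210) /2100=-0.01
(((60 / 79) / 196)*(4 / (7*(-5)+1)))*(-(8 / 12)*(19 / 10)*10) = 380 / 65807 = 0.01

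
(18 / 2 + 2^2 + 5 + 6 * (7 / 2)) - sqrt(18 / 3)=39 - sqrt(6)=36.55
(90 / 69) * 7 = 210 / 23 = 9.13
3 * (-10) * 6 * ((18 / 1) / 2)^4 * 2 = -2361960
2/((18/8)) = 8/9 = 0.89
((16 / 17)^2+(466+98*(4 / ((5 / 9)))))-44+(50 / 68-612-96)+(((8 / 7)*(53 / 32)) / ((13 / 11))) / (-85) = 221543967 / 525980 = 421.20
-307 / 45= -6.82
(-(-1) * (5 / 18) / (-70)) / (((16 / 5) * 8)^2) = -25 / 4128768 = -0.00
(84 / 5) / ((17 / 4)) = 336 / 85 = 3.95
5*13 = 65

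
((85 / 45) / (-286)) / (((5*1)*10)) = -17 / 128700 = -0.00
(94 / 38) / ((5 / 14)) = 6.93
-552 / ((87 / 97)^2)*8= -13850048 / 2523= -5489.52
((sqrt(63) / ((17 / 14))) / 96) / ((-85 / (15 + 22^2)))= -3493 * sqrt(7) / 23120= -0.40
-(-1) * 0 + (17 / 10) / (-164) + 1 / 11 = 1453 / 18040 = 0.08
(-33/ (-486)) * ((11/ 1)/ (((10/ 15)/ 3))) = 121/ 36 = 3.36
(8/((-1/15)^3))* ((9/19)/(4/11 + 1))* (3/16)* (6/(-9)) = 22275/19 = 1172.37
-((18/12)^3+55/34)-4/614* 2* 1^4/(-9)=-1875533/375768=-4.99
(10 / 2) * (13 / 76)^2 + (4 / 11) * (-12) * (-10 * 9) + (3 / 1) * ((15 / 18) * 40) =492.87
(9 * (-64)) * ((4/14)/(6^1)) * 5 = -960/7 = -137.14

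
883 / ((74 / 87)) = 1038.12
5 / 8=0.62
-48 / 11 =-4.36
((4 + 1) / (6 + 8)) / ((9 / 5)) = 25 / 126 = 0.20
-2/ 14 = -1/ 7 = -0.14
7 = 7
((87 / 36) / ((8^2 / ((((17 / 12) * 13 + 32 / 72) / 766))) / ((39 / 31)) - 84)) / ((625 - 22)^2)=255983 / 76338080581680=0.00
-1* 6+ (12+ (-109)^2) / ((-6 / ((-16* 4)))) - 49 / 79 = 30063935 / 237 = 126852.05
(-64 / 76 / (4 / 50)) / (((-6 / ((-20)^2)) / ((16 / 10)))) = 1122.81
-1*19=-19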